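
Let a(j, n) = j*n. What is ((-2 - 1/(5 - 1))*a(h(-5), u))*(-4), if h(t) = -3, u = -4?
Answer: 108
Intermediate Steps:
((-2 - 1/(5 - 1))*a(h(-5), u))*(-4) = ((-2 - 1/(5 - 1))*(-3*(-4)))*(-4) = ((-2 - 1/4)*12)*(-4) = -9/4*12*(-4) = -27*(-4) = 108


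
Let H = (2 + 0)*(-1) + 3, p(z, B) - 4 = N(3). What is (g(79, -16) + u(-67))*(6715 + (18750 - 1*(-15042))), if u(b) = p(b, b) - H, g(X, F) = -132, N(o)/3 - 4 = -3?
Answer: -5103882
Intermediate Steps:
N(o) = 3 (N(o) = 12 + 3*(-3) = 12 - 9 = 3)
p(z, B) = 7 (p(z, B) = 4 + 3 = 7)
H = 1 (H = 2*(-1) + 3 = -2 + 3 = 1)
u(b) = 6 (u(b) = 7 - 1*1 = 7 - 1 = 6)
(g(79, -16) + u(-67))*(6715 + (18750 - 1*(-15042))) = (-132 + 6)*(6715 + (18750 - 1*(-15042))) = -126*(6715 + (18750 + 15042)) = -126*(6715 + 33792) = -126*40507 = -5103882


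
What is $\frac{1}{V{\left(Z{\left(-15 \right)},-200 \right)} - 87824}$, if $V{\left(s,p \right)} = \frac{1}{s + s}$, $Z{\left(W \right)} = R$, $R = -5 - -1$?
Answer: $- \frac{8}{702593} \approx -1.1386 \cdot 10^{-5}$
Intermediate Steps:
$R = -4$ ($R = -5 + 1 = -4$)
$Z{\left(W \right)} = -4$
$V{\left(s,p \right)} = \frac{1}{2 s}$
$\frac{1}{V{\left(Z{\left(-15 \right)},-200 \right)} - 87824} = \frac{1}{\frac{1}{2 \left(-4\right)} - 87824} = \frac{1}{\frac{1}{2} \left(- \frac{1}{4}\right) - 87824} = \frac{1}{- \frac{1}{8} - 87824} = \frac{1}{- \frac{702593}{8}} = - \frac{8}{702593}$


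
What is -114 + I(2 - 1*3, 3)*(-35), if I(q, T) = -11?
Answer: 271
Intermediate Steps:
-114 + I(2 - 1*3, 3)*(-35) = -114 - 11*(-35) = -114 + 385 = 271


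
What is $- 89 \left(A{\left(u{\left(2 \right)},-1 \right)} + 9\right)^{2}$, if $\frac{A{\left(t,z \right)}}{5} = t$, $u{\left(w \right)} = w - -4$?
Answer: $-135369$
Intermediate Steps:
$u{\left(w \right)} = 4 + w$ ($u{\left(w \right)} = w + 4 = 4 + w$)
$A{\left(t,z \right)} = 5 t$
$- 89 \left(A{\left(u{\left(2 \right)},-1 \right)} + 9\right)^{2} = - 89 \left(5 \left(4 + 2\right) + 9\right)^{2} = - 89 \left(5 \cdot 6 + 9\right)^{2} = - 89 \left(30 + 9\right)^{2} = - 89 \cdot 39^{2} = \left(-89\right) 1521 = -135369$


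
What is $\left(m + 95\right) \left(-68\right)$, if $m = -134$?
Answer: $2652$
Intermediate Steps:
$\left(m + 95\right) \left(-68\right) = \left(-134 + 95\right) \left(-68\right) = \left(-39\right) \left(-68\right) = 2652$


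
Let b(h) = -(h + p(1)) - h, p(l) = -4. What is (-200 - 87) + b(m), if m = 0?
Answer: -283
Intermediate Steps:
b(h) = 4 - 2*h (b(h) = -(h - 4) - h = -(-4 + h) - h = (4 - h) - h = 4 - 2*h)
(-200 - 87) + b(m) = (-200 - 87) + (4 - 2*0) = -287 + (4 + 0) = -287 + 4 = -283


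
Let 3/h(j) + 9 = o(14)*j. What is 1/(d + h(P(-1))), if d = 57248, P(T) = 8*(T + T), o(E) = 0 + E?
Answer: 233/13338781 ≈ 1.7468e-5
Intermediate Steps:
o(E) = E
P(T) = 16*T (P(T) = 8*(2*T) = 16*T)
h(j) = 3/(-9 + 14*j)
1/(d + h(P(-1))) = 1/(57248 + 3/(-9 + 14*(16*(-1)))) = 1/(57248 + 3/(-9 + 14*(-16))) = 1/(57248 + 3/(-9 - 224)) = 1/(57248 + 3/(-233)) = 1/(57248 + 3*(-1/233)) = 1/(57248 - 3/233) = 1/(13338781/233) = 233/13338781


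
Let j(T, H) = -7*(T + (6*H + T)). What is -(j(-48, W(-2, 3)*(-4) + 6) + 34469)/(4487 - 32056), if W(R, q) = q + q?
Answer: 35897/27569 ≈ 1.3021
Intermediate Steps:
W(R, q) = 2*q
j(T, H) = -42*H - 14*T (j(T, H) = -7*(T + (T + 6*H)) = -7*(2*T + 6*H) = -42*H - 14*T)
-(j(-48, W(-2, 3)*(-4) + 6) + 34469)/(4487 - 32056) = -((-42*((2*3)*(-4) + 6) - 14*(-48)) + 34469)/(4487 - 32056) = -((-42*(6*(-4) + 6) + 672) + 34469)/(-27569) = -((-42*(-24 + 6) + 672) + 34469)*(-1)/27569 = -((-42*(-18) + 672) + 34469)*(-1)/27569 = -((756 + 672) + 34469)*(-1)/27569 = -(1428 + 34469)*(-1)/27569 = -35897*(-1)/27569 = -1*(-35897/27569) = 35897/27569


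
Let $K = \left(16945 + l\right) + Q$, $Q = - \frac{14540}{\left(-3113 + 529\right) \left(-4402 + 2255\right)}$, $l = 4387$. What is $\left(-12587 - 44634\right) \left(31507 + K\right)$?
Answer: $- \frac{4193479980138743}{1386962} \approx -3.0235 \cdot 10^{9}$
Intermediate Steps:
$Q = - \frac{3635}{1386962}$ ($Q = - \frac{14540}{\left(-2584\right) \left(-2147\right)} = - \frac{14540}{5547848} = \left(-1\right) \frac{3635}{1386962} = - \frac{3635}{1386962} \approx -0.0026208$)
$K = \frac{29586669749}{1386962}$ ($K = \left(16945 + 4387\right) - \frac{3635}{1386962} = 21332 - \frac{3635}{1386962} = \frac{29586669749}{1386962} \approx 21332.0$)
$\left(-12587 - 44634\right) \left(31507 + K\right) = \left(-12587 - 44634\right) \left(31507 + \frac{29586669749}{1386962}\right) = \left(-57221\right) \frac{73285681483}{1386962} = - \frac{4193479980138743}{1386962}$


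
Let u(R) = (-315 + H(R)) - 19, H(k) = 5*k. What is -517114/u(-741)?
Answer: 517114/4039 ≈ 128.03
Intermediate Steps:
u(R) = -334 + 5*R (u(R) = (-315 + 5*R) - 19 = -334 + 5*R)
-517114/u(-741) = -517114/(-334 + 5*(-741)) = -517114/(-334 - 3705) = -517114/(-4039) = -517114*(-1/4039) = 517114/4039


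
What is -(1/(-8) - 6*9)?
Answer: 433/8 ≈ 54.125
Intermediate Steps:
-(1/(-8) - 6*9) = -(-⅛ - 54) = -1*(-433/8) = 433/8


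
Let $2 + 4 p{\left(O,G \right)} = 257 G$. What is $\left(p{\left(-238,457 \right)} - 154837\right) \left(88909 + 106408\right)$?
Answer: $- \frac{98029797617}{4} \approx -2.4507 \cdot 10^{10}$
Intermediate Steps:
$p{\left(O,G \right)} = - \frac{1}{2} + \frac{257 G}{4}$
$\left(p{\left(-238,457 \right)} - 154837\right) \left(88909 + 106408\right) = \left(\left(- \frac{1}{2} + \frac{257}{4} \cdot 457\right) - 154837\right) \left(88909 + 106408\right) = \left(\left(- \frac{1}{2} + \frac{117449}{4}\right) - 154837\right) 195317 = \left(\frac{117447}{4} - 154837\right) 195317 = \left(- \frac{501901}{4}\right) 195317 = - \frac{98029797617}{4}$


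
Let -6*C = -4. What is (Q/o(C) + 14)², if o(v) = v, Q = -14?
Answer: 49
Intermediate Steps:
C = ⅔ (C = -⅙*(-4) = ⅔ ≈ 0.66667)
(Q/o(C) + 14)² = (-14/⅔ + 14)² = (-14*3/2 + 14)² = (-21 + 14)² = (-7)² = 49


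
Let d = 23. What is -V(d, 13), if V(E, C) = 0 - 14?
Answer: 14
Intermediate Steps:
V(E, C) = -14
-V(d, 13) = -1*(-14) = 14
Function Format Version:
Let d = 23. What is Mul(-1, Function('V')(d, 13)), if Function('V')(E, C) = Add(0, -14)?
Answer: 14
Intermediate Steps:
Function('V')(E, C) = -14
Mul(-1, Function('V')(d, 13)) = Mul(-1, -14) = 14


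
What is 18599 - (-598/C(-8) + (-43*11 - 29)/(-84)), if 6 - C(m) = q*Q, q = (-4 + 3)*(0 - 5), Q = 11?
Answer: 5462761/294 ≈ 18581.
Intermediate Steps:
q = 5 (q = -1*(-5) = 5)
C(m) = -49 (C(m) = 6 - 5*11 = 6 - 1*55 = 6 - 55 = -49)
18599 - (-598/C(-8) + (-43*11 - 29)/(-84)) = 18599 - (-598/(-49) + (-43*11 - 29)/(-84)) = 18599 - (-598*(-1/49) + (-473 - 29)*(-1/84)) = 18599 - (598/49 - 502*(-1/84)) = 18599 - (598/49 + 251/42) = 18599 - 1*5345/294 = 18599 - 5345/294 = 5462761/294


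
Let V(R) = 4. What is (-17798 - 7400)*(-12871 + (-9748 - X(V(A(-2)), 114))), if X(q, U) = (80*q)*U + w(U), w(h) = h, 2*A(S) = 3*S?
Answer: 1492049174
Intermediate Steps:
A(S) = 3*S/2 (A(S) = (3*S)/2 = 3*S/2)
X(q, U) = U + 80*U*q (X(q, U) = (80*q)*U + U = 80*U*q + U = U + 80*U*q)
(-17798 - 7400)*(-12871 + (-9748 - X(V(A(-2)), 114))) = (-17798 - 7400)*(-12871 + (-9748 - 114*(1 + 80*4))) = -25198*(-12871 + (-9748 - 114*(1 + 320))) = -25198*(-12871 + (-9748 - 114*321)) = -25198*(-12871 + (-9748 - 1*36594)) = -25198*(-12871 + (-9748 - 36594)) = -25198*(-12871 - 46342) = -25198*(-59213) = 1492049174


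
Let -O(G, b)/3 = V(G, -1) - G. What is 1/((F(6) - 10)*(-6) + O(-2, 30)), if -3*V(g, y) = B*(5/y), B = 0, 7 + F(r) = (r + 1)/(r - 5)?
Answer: 1/54 ≈ 0.018519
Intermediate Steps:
F(r) = -7 + (1 + r)/(-5 + r) (F(r) = -7 + (r + 1)/(r - 5) = -7 + (1 + r)/(-5 + r))
V(g, y) = 0 (V(g, y) = -0*5/y = -⅓*0 = 0)
O(G, b) = 3*G (O(G, b) = -3*(0 - G) = -(-3)*G = 3*G)
1/((F(6) - 10)*(-6) + O(-2, 30)) = 1/((6*(6 - 1*6)/(-5 + 6) - 10)*(-6) + 3*(-2)) = 1/((6*(6 - 6)/1 - 10)*(-6) - 6) = 1/((6*1*0 - 10)*(-6) - 6) = 1/((0 - 10)*(-6) - 6) = 1/(-10*(-6) - 6) = 1/(60 - 6) = 1/54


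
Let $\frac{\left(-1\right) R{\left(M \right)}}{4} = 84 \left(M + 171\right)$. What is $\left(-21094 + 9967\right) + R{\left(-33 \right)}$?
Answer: $-57495$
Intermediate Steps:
$R{\left(M \right)} = -57456 - 336 M$ ($R{\left(M \right)} = - 4 \cdot 84 \left(M + 171\right) = - 4 \cdot 84 \left(171 + M\right) = - 4 \left(14364 + 84 M\right) = -57456 - 336 M$)
$\left(-21094 + 9967\right) + R{\left(-33 \right)} = \left(-21094 + 9967\right) - 46368 = -11127 + \left(-57456 + 11088\right) = -11127 - 46368 = -57495$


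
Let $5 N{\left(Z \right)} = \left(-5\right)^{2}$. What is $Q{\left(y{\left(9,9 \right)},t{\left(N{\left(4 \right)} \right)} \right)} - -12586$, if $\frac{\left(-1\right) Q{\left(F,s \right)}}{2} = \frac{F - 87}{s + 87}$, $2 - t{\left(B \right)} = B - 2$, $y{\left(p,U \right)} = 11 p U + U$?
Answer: $\frac{540385}{43} \approx 12567.0$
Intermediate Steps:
$y{\left(p,U \right)} = U + 11 U p$ ($y{\left(p,U \right)} = 11 U p + U = U + 11 U p$)
$N{\left(Z \right)} = 5$ ($N{\left(Z \right)} = \frac{\left(-5\right)^{2}}{5} = \frac{1}{5} \cdot 25 = 5$)
$t{\left(B \right)} = 4 - B$ ($t{\left(B \right)} = 2 - \left(B - 2\right) = 2 - \left(-2 + B\right) = 4 - B$)
$Q{\left(F,s \right)} = - \frac{2 \left(-87 + F\right)}{87 + s}$ ($Q{\left(F,s \right)} = - 2 \frac{F - 87}{s + 87} = - 2 \frac{-87 + F}{87 + s} = - \frac{2 \left(-87 + F\right)}{87 + s}$)
$Q{\left(y{\left(9,9 \right)},t{\left(N{\left(4 \right)} \right)} \right)} - -12586 = \frac{2 \left(87 - 9 \left(1 + 11 \cdot 9\right)\right)}{87 + \left(4 - 5\right)} - -12586 = \frac{2 \left(87 - 9 \left(1 + 99\right)\right)}{87 + \left(4 - 5\right)} + 12586 = \frac{2 \left(87 - 9 \cdot 100\right)}{87 - 1} + 12586 = \frac{2 \left(87 - 900\right)}{86} + 12586 = 2 \cdot \frac{1}{86} \left(87 - 900\right) + 12586 = 2 \cdot \frac{1}{86} \left(-813\right) + 12586 = - \frac{813}{43} + 12586 = \frac{540385}{43}$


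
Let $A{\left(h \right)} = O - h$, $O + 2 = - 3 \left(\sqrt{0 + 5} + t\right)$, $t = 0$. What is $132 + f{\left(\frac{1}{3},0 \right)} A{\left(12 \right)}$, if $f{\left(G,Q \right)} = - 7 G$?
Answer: $\frac{494}{3} + 7 \sqrt{5} \approx 180.32$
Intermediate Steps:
$O = -2 - 3 \sqrt{5}$ ($O = -2 - 3 \left(\sqrt{0 + 5} + 0\right) = -2 - 3 \left(\sqrt{5} + 0\right) = -2 - 3 \sqrt{5} \approx -8.7082$)
$A{\left(h \right)} = -2 - h - 3 \sqrt{5}$ ($A{\left(h \right)} = \left(-2 - 3 \sqrt{5}\right) - h = -2 - h - 3 \sqrt{5}$)
$132 + f{\left(\frac{1}{3},0 \right)} A{\left(12 \right)} = 132 + - \frac{7}{3} \left(-2 - 12 - 3 \sqrt{5}\right) = 132 + \left(-7\right) \frac{1}{3} \left(-2 - 12 - 3 \sqrt{5}\right) = 132 - \frac{7 \left(-14 - 3 \sqrt{5}\right)}{3} = 132 + \left(\frac{98}{3} + 7 \sqrt{5}\right) = \frac{494}{3} + 7 \sqrt{5}$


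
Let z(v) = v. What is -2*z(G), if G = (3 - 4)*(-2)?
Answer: -4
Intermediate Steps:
G = 2 (G = -1*(-2) = 2)
-2*z(G) = -2*2 = -4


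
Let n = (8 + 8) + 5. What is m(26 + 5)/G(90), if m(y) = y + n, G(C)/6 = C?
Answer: 13/135 ≈ 0.096296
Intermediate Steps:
G(C) = 6*C
n = 21 (n = 16 + 5 = 21)
m(y) = 21 + y (m(y) = y + 21 = 21 + y)
m(26 + 5)/G(90) = (21 + (26 + 5))/((6*90)) = (21 + 31)/540 = 52*(1/540) = 13/135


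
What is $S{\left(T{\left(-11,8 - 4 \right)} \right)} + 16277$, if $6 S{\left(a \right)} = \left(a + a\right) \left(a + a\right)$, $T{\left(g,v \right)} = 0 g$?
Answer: $16277$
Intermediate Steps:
$T{\left(g,v \right)} = 0$
$S{\left(a \right)} = \frac{2 a^{2}}{3}$ ($S{\left(a \right)} = \frac{\left(a + a\right) \left(a + a\right)}{6} = \frac{2 a 2 a}{6} = \frac{4 a^{2}}{6} = \frac{2 a^{2}}{3}$)
$S{\left(T{\left(-11,8 - 4 \right)} \right)} + 16277 = \frac{2 \cdot 0^{2}}{3} + 16277 = \frac{2}{3} \cdot 0 + 16277 = 0 + 16277 = 16277$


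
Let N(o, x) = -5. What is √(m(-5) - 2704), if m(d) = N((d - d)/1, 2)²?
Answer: I*√2679 ≈ 51.759*I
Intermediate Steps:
m(d) = 25 (m(d) = (-5)² = 25)
√(m(-5) - 2704) = √(25 - 2704) = √(-2679) = I*√2679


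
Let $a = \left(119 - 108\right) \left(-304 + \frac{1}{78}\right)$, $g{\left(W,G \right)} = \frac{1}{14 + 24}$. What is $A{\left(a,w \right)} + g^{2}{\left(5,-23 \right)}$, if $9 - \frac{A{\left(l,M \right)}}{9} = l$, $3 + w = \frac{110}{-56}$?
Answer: $\frac{566458831}{18772} \approx 30176.0$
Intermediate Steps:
$g{\left(W,G \right)} = \frac{1}{38}$
$a = - \frac{260821}{78}$ ($a = 11 \left(-304 + \frac{1}{78}\right) = 11 \left(- \frac{23711}{78}\right) = - \frac{260821}{78} \approx -3343.9$)
$w = - \frac{139}{28}$ ($w = -3 + \frac{110}{-56} = -3 + 110 \left(- \frac{1}{56}\right) = -3 - \frac{55}{28} = - \frac{139}{28} \approx -4.9643$)
$A{\left(l,M \right)} = 81 - 9 l$
$A{\left(a,w \right)} + g^{2}{\left(5,-23 \right)} = \left(81 - - \frac{782463}{26}\right) + \left(\frac{1}{38}\right)^{2} = \left(81 + \frac{782463}{26}\right) + \frac{1}{1444} = \frac{784569}{26} + \frac{1}{1444} = \frac{566458831}{18772}$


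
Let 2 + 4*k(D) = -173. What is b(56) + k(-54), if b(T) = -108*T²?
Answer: -1354927/4 ≈ -3.3873e+5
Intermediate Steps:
k(D) = -175/4 (k(D) = -½ + (¼)*(-173) = -½ - 173/4 = -175/4)
b(56) + k(-54) = -108*56² - 175/4 = -108*3136 - 175/4 = -338688 - 175/4 = -1354927/4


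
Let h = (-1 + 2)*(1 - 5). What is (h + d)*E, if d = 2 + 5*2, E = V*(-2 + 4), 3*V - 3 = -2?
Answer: 16/3 ≈ 5.3333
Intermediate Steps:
V = ⅓ (V = 1 + (⅓)*(-2) = 1 - ⅔ = ⅓ ≈ 0.33333)
h = -4 (h = 1*(-4) = -4)
E = ⅔ (E = (-2 + 4)/3 = (⅓)*2 = ⅔ ≈ 0.66667)
d = 12 (d = 2 + 10 = 12)
(h + d)*E = (-4 + 12)*(⅔) = 8*(⅔) = 16/3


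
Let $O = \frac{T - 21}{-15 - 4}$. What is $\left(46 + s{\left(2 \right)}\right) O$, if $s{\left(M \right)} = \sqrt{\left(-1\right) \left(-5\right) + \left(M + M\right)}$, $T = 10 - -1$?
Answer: $\frac{490}{19} \approx 25.789$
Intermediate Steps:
$T = 11$ ($T = 10 + 1 = 11$)
$s{\left(M \right)} = \sqrt{5 + 2 M}$
$O = \frac{10}{19}$ ($O = \frac{11 - 21}{-15 - 4} = - \frac{10}{-19} = \left(-10\right) \left(- \frac{1}{19}\right) = \frac{10}{19} \approx 0.52632$)
$\left(46 + s{\left(2 \right)}\right) O = \left(46 + \sqrt{5 + 2 \cdot 2}\right) \frac{10}{19} = \left(46 + \sqrt{5 + 4}\right) \frac{10}{19} = \left(46 + \sqrt{9}\right) \frac{10}{19} = \left(46 + 3\right) \frac{10}{19} = 49 \cdot \frac{10}{19} = \frac{490}{19}$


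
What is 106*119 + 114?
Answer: 12728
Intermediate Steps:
106*119 + 114 = 12614 + 114 = 12728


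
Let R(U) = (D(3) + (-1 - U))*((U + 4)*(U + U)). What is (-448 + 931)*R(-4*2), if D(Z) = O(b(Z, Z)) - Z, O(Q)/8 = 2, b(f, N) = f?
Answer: 618240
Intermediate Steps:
O(Q) = 16 (O(Q) = 8*2 = 16)
D(Z) = 16 - Z
R(U) = 2*U*(4 + U)*(12 - U) (R(U) = ((16 - 1*3) + (-1 - U))*((U + 4)*(U + U)) = ((16 - 3) + (-1 - U))*((4 + U)*(2*U)) = (13 + (-1 - U))*(2*U*(4 + U)) = (12 - U)*(2*U*(4 + U)) = 2*U*(4 + U)*(12 - U))
(-448 + 931)*R(-4*2) = (-448 + 931)*(2*(-4*2)*(48 - (-4*2)² + 8*(-4*2))) = 483*(2*(-8)*(48 - 1*(-8)² + 8*(-8))) = 483*(2*(-8)*(48 - 1*64 - 64)) = 483*(2*(-8)*(48 - 64 - 64)) = 483*(2*(-8)*(-80)) = 483*1280 = 618240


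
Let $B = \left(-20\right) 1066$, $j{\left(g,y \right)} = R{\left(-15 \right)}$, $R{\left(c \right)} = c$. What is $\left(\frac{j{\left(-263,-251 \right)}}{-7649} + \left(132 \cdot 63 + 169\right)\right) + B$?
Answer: $- \frac{98174900}{7649} \approx -12835.0$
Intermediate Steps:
$j{\left(g,y \right)} = -15$
$B = -21320$
$\left(\frac{j{\left(-263,-251 \right)}}{-7649} + \left(132 \cdot 63 + 169\right)\right) + B = \left(- \frac{15}{-7649} + \left(132 \cdot 63 + 169\right)\right) - 21320 = \left(\left(-15\right) \left(- \frac{1}{7649}\right) + \left(8316 + 169\right)\right) - 21320 = \left(\frac{15}{7649} + 8485\right) - 21320 = \frac{64901780}{7649} - 21320 = - \frac{98174900}{7649}$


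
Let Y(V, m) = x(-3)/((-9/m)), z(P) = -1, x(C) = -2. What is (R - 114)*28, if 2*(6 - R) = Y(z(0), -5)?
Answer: -27076/9 ≈ -3008.4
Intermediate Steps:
Y(V, m) = 2*m/9 (Y(V, m) = -2*(-m/9) = -(-2)*m/9 = 2*m/9)
R = 59/9 (R = 6 - (-5)/9 = 6 - ½*(-10/9) = 6 + 5/9 = 59/9 ≈ 6.5556)
(R - 114)*28 = (59/9 - 114)*28 = -967/9*28 = -27076/9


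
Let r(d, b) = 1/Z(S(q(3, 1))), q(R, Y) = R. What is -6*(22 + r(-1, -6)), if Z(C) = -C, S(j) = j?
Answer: -130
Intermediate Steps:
r(d, b) = -1/3 (r(d, b) = 1/(-1*3) = 1/(-3) = -1/3)
-6*(22 + r(-1, -6)) = -6*(22 - 1/3) = -6*65/3 = -130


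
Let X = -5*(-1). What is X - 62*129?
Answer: -7993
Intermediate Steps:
X = 5
X - 62*129 = 5 - 62*129 = 5 - 7998 = -7993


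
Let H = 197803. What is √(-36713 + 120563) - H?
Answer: -197803 + 5*√3354 ≈ -1.9751e+5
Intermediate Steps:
√(-36713 + 120563) - H = √(-36713 + 120563) - 1*197803 = √83850 - 197803 = 5*√3354 - 197803 = -197803 + 5*√3354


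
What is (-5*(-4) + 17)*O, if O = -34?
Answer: -1258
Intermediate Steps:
(-5*(-4) + 17)*O = (-5*(-4) + 17)*(-34) = (20 + 17)*(-34) = 37*(-34) = -1258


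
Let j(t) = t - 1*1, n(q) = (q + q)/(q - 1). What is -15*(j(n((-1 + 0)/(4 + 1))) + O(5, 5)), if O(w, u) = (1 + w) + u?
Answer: -155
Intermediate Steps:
O(w, u) = 1 + u + w
n(q) = 2*q/(-1 + q) (n(q) = (2*q)/(-1 + q) = 2*q/(-1 + q))
j(t) = -1 + t (j(t) = t - 1 = -1 + t)
-15*(j(n((-1 + 0)/(4 + 1))) + O(5, 5)) = -15*((-1 + 2*((-1 + 0)/(4 + 1))/(-1 + (-1 + 0)/(4 + 1))) + (1 + 5 + 5)) = -15*((-1 + 2*(-1/5)/(-1 - 1/5)) + 11) = -15*((-1 + 2*(-1/5)/(-6/5)) + 11) = -15*((-1 + 2*(-1/5)*(-5/6)) + 11) = -15*((-1 + 1/3) + 11) = -15*(-2/3 + 11) = -15*31/3 = -155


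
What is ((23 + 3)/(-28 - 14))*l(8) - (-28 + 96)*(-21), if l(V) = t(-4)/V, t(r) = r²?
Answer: 29962/21 ≈ 1426.8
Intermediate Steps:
l(V) = 16/V (l(V) = (-4)²/V = 16/V)
((23 + 3)/(-28 - 14))*l(8) - (-28 + 96)*(-21) = ((23 + 3)/(-28 - 14))*(16/8) - (-28 + 96)*(-21) = (26/(-42))*(16*(⅛)) - 68*(-21) = (26*(-1/42))*2 - 1*(-1428) = -13/21*2 + 1428 = -26/21 + 1428 = 29962/21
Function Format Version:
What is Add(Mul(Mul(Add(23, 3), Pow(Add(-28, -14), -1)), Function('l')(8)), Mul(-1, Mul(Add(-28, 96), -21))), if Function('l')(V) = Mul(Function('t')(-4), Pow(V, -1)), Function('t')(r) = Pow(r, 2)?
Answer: Rational(29962, 21) ≈ 1426.8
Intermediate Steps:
Function('l')(V) = Mul(16, Pow(V, -1)) (Function('l')(V) = Mul(Pow(-4, 2), Pow(V, -1)) = Mul(16, Pow(V, -1)))
Add(Mul(Mul(Add(23, 3), Pow(Add(-28, -14), -1)), Function('l')(8)), Mul(-1, Mul(Add(-28, 96), -21))) = Add(Mul(Mul(Add(23, 3), Pow(Add(-28, -14), -1)), Mul(16, Pow(8, -1))), Mul(-1, Mul(Add(-28, 96), -21))) = Add(Mul(Mul(26, Pow(-42, -1)), Mul(16, Rational(1, 8))), Mul(-1, Mul(68, -21))) = Add(Mul(Mul(26, Rational(-1, 42)), 2), Mul(-1, -1428)) = Add(Mul(Rational(-13, 21), 2), 1428) = Add(Rational(-26, 21), 1428) = Rational(29962, 21)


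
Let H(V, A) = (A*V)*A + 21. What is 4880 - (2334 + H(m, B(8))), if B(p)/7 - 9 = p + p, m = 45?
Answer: -1375600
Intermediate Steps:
B(p) = 63 + 14*p (B(p) = 63 + 7*(p + p) = 63 + 7*(2*p) = 63 + 14*p)
H(V, A) = 21 + V*A² (H(V, A) = V*A² + 21 = 21 + V*A²)
4880 - (2334 + H(m, B(8))) = 4880 - (2334 + (21 + 45*(63 + 14*8)²)) = 4880 - (2334 + (21 + 45*(63 + 112)²)) = 4880 - (2334 + (21 + 45*175²)) = 4880 - (2334 + (21 + 45*30625)) = 4880 - (2334 + (21 + 1378125)) = 4880 - (2334 + 1378146) = 4880 - 1*1380480 = 4880 - 1380480 = -1375600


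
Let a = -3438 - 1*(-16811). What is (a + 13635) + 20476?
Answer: 47484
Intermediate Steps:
a = 13373 (a = -3438 + 16811 = 13373)
(a + 13635) + 20476 = (13373 + 13635) + 20476 = 27008 + 20476 = 47484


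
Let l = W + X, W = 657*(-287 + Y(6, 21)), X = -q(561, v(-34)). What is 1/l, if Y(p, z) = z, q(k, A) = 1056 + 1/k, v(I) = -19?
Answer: -561/98633899 ≈ -5.6877e-6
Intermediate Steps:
X = -592417/561 (X = -(1056 + 1/561) = -1*592417/561 = -592417/561 ≈ -1056.0)
W = -174762 (W = 657*(-287 + 21) = 657*(-266) = -174762)
l = -98633899/561 (l = -174762 - 592417/561 = -98633899/561 ≈ -1.7582e+5)
1/l = 1/(-98633899/561) = -561/98633899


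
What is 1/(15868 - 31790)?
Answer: -1/15922 ≈ -6.2806e-5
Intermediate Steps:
1/(15868 - 31790) = 1/(-15922) = -1/15922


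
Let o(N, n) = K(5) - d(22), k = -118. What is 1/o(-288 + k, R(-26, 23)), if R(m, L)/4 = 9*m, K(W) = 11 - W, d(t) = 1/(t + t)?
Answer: 44/263 ≈ 0.16730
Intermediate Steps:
d(t) = 1/(2*t)
R(m, L) = 36*m (R(m, L) = 4*(9*m) = 36*m)
o(N, n) = 263/44 (o(N, n) = (11 - 1*5) - 1/(2*22) = (11 - 5) - 1/(2*22) = 6 - 1*1/44 = 6 - 1/44 = 263/44)
1/o(-288 + k, R(-26, 23)) = 1/(263/44) = 44/263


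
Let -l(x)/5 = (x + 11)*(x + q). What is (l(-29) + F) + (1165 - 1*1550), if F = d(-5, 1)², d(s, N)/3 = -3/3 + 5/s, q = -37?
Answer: -6289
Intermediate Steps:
d(s, N) = -3 + 15/s (d(s, N) = 3*(-3/3 + 5/s) = 3*(-3*⅓ + 5/s) = 3*(-1 + 5/s) = -3 + 15/s)
F = 36 (F = (-3 + 15/(-5))² = (-3 + 15*(-⅕))² = (-3 - 3)² = (-6)² = 36)
l(x) = -5*(-37 + x)*(11 + x) (l(x) = -5*(x + 11)*(x - 37) = -5*(11 + x)*(-37 + x) = -5*(-37 + x)*(11 + x))
(l(-29) + F) + (1165 - 1*1550) = ((2035 - 5*(-29)² + 130*(-29)) + 36) + (1165 - 1*1550) = ((2035 - 5*841 - 3770) + 36) + (1165 - 1550) = ((2035 - 4205 - 3770) + 36) - 385 = (-5940 + 36) - 385 = -5904 - 385 = -6289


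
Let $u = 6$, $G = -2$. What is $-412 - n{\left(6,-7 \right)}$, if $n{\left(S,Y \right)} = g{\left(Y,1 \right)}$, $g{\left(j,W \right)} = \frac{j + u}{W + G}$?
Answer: $-413$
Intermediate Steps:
$g{\left(j,W \right)} = \frac{6 + j}{-2 + W}$ ($g{\left(j,W \right)} = \frac{j + 6}{W - 2} = \frac{6 + j}{-2 + W}$)
$n{\left(S,Y \right)} = -6 - Y$ ($n{\left(S,Y \right)} = \frac{6 + Y}{-2 + 1} = \frac{6 + Y}{-1} = - (6 + Y) = -6 - Y$)
$-412 - n{\left(6,-7 \right)} = -412 - \left(-6 - -7\right) = -412 - \left(-6 + 7\right) = -412 - 1 = -413$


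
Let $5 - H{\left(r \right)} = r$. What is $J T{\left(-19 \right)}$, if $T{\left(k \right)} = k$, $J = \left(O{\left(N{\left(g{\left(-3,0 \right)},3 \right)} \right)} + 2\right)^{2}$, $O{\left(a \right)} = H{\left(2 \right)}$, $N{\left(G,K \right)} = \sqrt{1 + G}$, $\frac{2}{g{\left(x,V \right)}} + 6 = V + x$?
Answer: $-475$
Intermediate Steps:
$H{\left(r \right)} = 5 - r$
$g{\left(x,V \right)} = \frac{2}{-6 + V + x}$ ($g{\left(x,V \right)} = \frac{2}{-6 + \left(V + x\right)} = \frac{2}{-6 + V + x}$)
$O{\left(a \right)} = 3$ ($O{\left(a \right)} = 5 - 2 = 3$)
$J = 25$ ($J = \left(3 + 2\right)^{2} = 5^{2} = 25$)
$J T{\left(-19 \right)} = 25 \left(-19\right) = -475$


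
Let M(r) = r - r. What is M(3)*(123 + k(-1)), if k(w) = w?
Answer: 0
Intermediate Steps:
M(r) = 0
M(3)*(123 + k(-1)) = 0*(123 - 1) = 0*122 = 0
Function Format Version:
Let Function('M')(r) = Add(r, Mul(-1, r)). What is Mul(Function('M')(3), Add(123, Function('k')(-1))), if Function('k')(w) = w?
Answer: 0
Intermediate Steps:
Function('M')(r) = 0
Mul(Function('M')(3), Add(123, Function('k')(-1))) = Mul(0, Add(123, -1)) = Mul(0, 122) = 0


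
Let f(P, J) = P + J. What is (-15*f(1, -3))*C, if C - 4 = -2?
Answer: 60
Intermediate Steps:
C = 2 (C = 4 - 2 = 2)
f(P, J) = J + P
(-15*f(1, -3))*C = -15*(-3 + 1)*2 = -15*(-2)*2 = 30*2 = 60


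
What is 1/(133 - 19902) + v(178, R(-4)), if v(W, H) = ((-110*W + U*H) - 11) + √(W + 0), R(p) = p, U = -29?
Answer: -385001276/19769 + √178 ≈ -19462.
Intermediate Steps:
v(W, H) = -11 + √W - 110*W - 29*H (v(W, H) = ((-110*W - 29*H) - 11) + √(W + 0) = (-11 - 110*W - 29*H) + √W = -11 + √W - 110*W - 29*H)
1/(133 - 19902) + v(178, R(-4)) = 1/(133 - 19902) + (-11 + √178 - 110*178 - 29*(-4)) = 1/(-19769) + (-11 + √178 - 19580 + 116) = -1/19769 + (-19475 + √178) = -385001276/19769 + √178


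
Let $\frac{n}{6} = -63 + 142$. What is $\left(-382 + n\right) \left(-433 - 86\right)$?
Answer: $-47748$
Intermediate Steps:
$n = 474$ ($n = 6 \left(-63 + 142\right) = 6 \cdot 79 = 474$)
$\left(-382 + n\right) \left(-433 - 86\right) = \left(-382 + 474\right) \left(-433 - 86\right) = 92 \left(-519\right) = -47748$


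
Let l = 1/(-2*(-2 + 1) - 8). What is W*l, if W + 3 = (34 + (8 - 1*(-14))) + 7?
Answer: -10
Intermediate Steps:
W = 60 (W = -3 + ((34 + (8 - 1*(-14))) + 7) = -3 + ((34 + (8 + 14)) + 7) = -3 + ((34 + 22) + 7) = -3 + (56 + 7) = -3 + 63 = 60)
l = -⅙ (l = 1/(-2*(-1) - 8) = 1/(2 - 8) = 1/(-6) = -⅙ ≈ -0.16667)
W*l = 60*(-⅙) = -10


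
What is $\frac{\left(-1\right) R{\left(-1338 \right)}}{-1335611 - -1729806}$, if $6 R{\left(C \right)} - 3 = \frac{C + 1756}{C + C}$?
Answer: $- \frac{761}{632919492} \approx -1.2024 \cdot 10^{-6}$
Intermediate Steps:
$R{\left(C \right)} = \frac{1}{2} + \frac{1756 + C}{12 C}$ ($R{\left(C \right)} = \frac{1}{2} + \frac{\left(C + 1756\right) \frac{1}{C + C}}{6} = \frac{1}{2} + \frac{\left(1756 + C\right) \frac{1}{2 C}}{6} = \frac{1}{2} + \frac{\frac{1}{2} \frac{1}{C} \left(1756 + C\right)}{6} = \frac{1}{2} + \frac{1756 + C}{12 C}$)
$\frac{\left(-1\right) R{\left(-1338 \right)}}{-1335611 - -1729806} = \frac{\left(-1\right) \frac{1756 + 7 \left(-1338\right)}{12 \left(-1338\right)}}{-1335611 - -1729806} = \frac{\left(-1\right) \frac{1}{12} \left(- \frac{1}{1338}\right) \left(1756 - 9366\right)}{-1335611 + 1729806} = \frac{\left(-1\right) \frac{1}{12} \left(- \frac{1}{1338}\right) \left(-7610\right)}{394195} = \left(-1\right) \frac{3805}{8028} \cdot \frac{1}{394195} = \left(- \frac{3805}{8028}\right) \frac{1}{394195} = - \frac{761}{632919492}$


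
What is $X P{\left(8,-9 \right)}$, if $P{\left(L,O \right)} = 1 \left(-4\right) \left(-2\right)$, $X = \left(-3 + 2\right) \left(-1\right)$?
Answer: $8$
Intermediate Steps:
$X = 1$ ($X = \left(-1\right) \left(-1\right) = 1$)
$P{\left(L,O \right)} = 8$ ($P{\left(L,O \right)} = \left(-4\right) \left(-2\right) = 8$)
$X P{\left(8,-9 \right)} = 1 \cdot 8 = 8$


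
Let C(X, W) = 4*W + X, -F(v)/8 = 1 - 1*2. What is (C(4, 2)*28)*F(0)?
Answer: 2688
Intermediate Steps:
F(v) = 8 (F(v) = -8*(1 - 1*2) = -8*(1 - 2) = -8*(-1) = 8)
C(X, W) = X + 4*W
(C(4, 2)*28)*F(0) = ((4 + 4*2)*28)*8 = ((4 + 8)*28)*8 = (12*28)*8 = 336*8 = 2688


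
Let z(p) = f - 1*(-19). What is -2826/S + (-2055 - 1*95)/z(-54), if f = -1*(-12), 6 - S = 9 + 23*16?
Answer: -710044/11501 ≈ -61.738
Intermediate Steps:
S = -371 (S = 6 - (9 + 23*16) = 6 - (9 + 368) = 6 - 1*377 = 6 - 377 = -371)
f = 12
z(p) = 31 (z(p) = 12 - 1*(-19) = 12 + 19 = 31)
-2826/S + (-2055 - 1*95)/z(-54) = -2826/(-371) + (-2055 - 1*95)/31 = -2826*(-1/371) + (-2055 - 95)*(1/31) = 2826/371 - 2150*1/31 = 2826/371 - 2150/31 = -710044/11501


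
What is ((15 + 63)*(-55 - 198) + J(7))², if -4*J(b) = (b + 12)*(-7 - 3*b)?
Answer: 384199201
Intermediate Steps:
J(b) = -(-7 - 3*b)*(12 + b)/4 (J(b) = -(b + 12)*(-7 - 3*b)/4 = -(12 + b)*(-7 - 3*b)/4 = -(-7 - 3*b)*(12 + b)/4)
((15 + 63)*(-55 - 198) + J(7))² = ((15 + 63)*(-55 - 198) + (21 + (¾)*7² + (43/4)*7))² = (78*(-253) + (21 + (¾)*49 + 301/4))² = (-19734 + (21 + 147/4 + 301/4))² = (-19734 + 133)² = (-19601)² = 384199201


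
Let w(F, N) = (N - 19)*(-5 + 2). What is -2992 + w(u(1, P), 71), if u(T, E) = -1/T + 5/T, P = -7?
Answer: -3148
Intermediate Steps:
u(T, E) = 4/T
w(F, N) = 57 - 3*N (w(F, N) = (-19 + N)*(-3) = 57 - 3*N)
-2992 + w(u(1, P), 71) = -2992 + (57 - 3*71) = -2992 + (57 - 213) = -2992 - 156 = -3148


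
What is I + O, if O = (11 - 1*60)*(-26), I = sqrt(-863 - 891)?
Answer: 1274 + I*sqrt(1754) ≈ 1274.0 + 41.881*I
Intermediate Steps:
I = I*sqrt(1754) (I = sqrt(-1754) = I*sqrt(1754) ≈ 41.881*I)
O = 1274 (O = (11 - 60)*(-26) = -49*(-26) = 1274)
I + O = I*sqrt(1754) + 1274 = 1274 + I*sqrt(1754)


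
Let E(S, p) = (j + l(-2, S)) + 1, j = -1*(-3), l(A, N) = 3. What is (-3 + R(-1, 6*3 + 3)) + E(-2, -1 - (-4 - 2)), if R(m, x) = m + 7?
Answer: 10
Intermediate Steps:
R(m, x) = 7 + m
j = 3
E(S, p) = 7 (E(S, p) = (3 + 3) + 1 = 6 + 1 = 7)
(-3 + R(-1, 6*3 + 3)) + E(-2, -1 - (-4 - 2)) = (-3 + (7 - 1)) + 7 = (-3 + 6) + 7 = 3 + 7 = 10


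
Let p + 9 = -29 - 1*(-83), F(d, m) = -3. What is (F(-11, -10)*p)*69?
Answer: -9315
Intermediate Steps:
p = 45 (p = -9 + (-29 - 1*(-83)) = -9 + (-29 + 83) = -9 + 54 = 45)
(F(-11, -10)*p)*69 = -3*45*69 = -135*69 = -9315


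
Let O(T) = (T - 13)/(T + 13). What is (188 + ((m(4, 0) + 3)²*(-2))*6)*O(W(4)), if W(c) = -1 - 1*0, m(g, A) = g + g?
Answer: 4424/3 ≈ 1474.7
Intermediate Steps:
m(g, A) = 2*g
W(c) = -1 (W(c) = -1 + 0 = -1)
O(T) = (-13 + T)/(13 + T)
(188 + ((m(4, 0) + 3)²*(-2))*6)*O(W(4)) = (188 + ((2*4 + 3)²*(-2))*6)*((-13 - 1)/(13 - 1)) = (188 + ((8 + 3)²*(-2))*6)*(-14/12) = (188 + (11²*(-2))*6)*((1/12)*(-14)) = (188 + (121*(-2))*6)*(-7/6) = (188 - 242*6)*(-7/6) = (188 - 1452)*(-7/6) = -1264*(-7/6) = 4424/3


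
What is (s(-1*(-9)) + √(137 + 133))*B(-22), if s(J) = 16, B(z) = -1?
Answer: -16 - 3*√30 ≈ -32.432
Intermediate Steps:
(s(-1*(-9)) + √(137 + 133))*B(-22) = (16 + √(137 + 133))*(-1) = (16 + √270)*(-1) = (16 + 3*√30)*(-1) = -16 - 3*√30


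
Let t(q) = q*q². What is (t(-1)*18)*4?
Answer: -72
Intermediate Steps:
t(q) = q³
(t(-1)*18)*4 = ((-1)³*18)*4 = -1*18*4 = -18*4 = -72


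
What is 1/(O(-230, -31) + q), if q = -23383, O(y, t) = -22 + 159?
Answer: -1/23246 ≈ -4.3018e-5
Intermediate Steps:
O(y, t) = 137
1/(O(-230, -31) + q) = 1/(137 - 23383) = 1/(-23246) = -1/23246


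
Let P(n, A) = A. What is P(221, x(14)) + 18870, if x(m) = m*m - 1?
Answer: 19065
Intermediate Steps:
x(m) = -1 + m² (x(m) = m² - 1 = -1 + m²)
P(221, x(14)) + 18870 = (-1 + 14²) + 18870 = (-1 + 196) + 18870 = 195 + 18870 = 19065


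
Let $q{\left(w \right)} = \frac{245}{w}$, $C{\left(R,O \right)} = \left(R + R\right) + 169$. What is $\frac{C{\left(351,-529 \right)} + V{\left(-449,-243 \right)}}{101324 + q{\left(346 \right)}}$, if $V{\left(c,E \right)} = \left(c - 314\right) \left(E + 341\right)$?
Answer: $- \frac{25570438}{35058349} \approx -0.72937$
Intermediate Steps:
$C{\left(R,O \right)} = 169 + 2 R$ ($C{\left(R,O \right)} = 2 R + 169 = 169 + 2 R$)
$V{\left(c,E \right)} = \left(-314 + c\right) \left(341 + E\right)$
$\frac{C{\left(351,-529 \right)} + V{\left(-449,-243 \right)}}{101324 + q{\left(346 \right)}} = \frac{\left(169 + 2 \cdot 351\right) - 74774}{101324 + \frac{245}{346}} = \frac{\left(169 + 702\right) + \left(-107074 + 76302 - 153109 + 109107\right)}{101324 + 245 \cdot \frac{1}{346}} = \frac{871 - 74774}{101324 + \frac{245}{346}} = - \frac{73903}{\frac{35058349}{346}} = \left(-73903\right) \frac{346}{35058349} = - \frac{25570438}{35058349}$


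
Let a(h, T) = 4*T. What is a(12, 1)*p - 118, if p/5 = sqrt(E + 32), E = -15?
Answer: -118 + 20*sqrt(17) ≈ -35.538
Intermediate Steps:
p = 5*sqrt(17) (p = 5*sqrt(-15 + 32) = 5*sqrt(17) ≈ 20.616)
a(12, 1)*p - 118 = (4*1)*(5*sqrt(17)) - 118 = 4*(5*sqrt(17)) - 118 = 20*sqrt(17) - 118 = -118 + 20*sqrt(17)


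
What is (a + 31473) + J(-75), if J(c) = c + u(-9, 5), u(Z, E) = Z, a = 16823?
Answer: 48212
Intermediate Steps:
J(c) = -9 + c (J(c) = c - 9 = -9 + c)
(a + 31473) + J(-75) = (16823 + 31473) + (-9 - 75) = 48296 - 84 = 48212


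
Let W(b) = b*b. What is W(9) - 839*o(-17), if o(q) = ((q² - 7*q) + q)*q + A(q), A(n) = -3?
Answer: 5579431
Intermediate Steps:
W(b) = b²
o(q) = -3 + q*(q² - 6*q) (o(q) = ((q² - 7*q) + q)*q - 3 = (q² - 6*q)*q - 3 = q*(q² - 6*q) - 3 = -3 + q*(q² - 6*q))
W(9) - 839*o(-17) = 9² - 839*(-3 + (-17)³ - 6*(-17)²) = 81 - 839*(-3 - 4913 - 6*289) = 81 - 839*(-3 - 4913 - 1734) = 81 - 839*(-6650) = 81 + 5579350 = 5579431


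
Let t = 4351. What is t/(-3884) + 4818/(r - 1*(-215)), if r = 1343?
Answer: 5967127/3025636 ≈ 1.9722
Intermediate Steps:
t/(-3884) + 4818/(r - 1*(-215)) = 4351/(-3884) + 4818/(1343 - 1*(-215)) = 4351*(-1/3884) + 4818/(1343 + 215) = -4351/3884 + 4818/1558 = -4351/3884 + 4818*(1/1558) = -4351/3884 + 2409/779 = 5967127/3025636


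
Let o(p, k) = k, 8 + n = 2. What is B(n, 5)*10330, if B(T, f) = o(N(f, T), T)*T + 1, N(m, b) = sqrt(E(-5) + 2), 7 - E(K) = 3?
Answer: 382210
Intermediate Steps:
E(K) = 4 (E(K) = 7 - 1*3 = 7 - 3 = 4)
N(m, b) = sqrt(6) (N(m, b) = sqrt(4 + 2) = sqrt(6))
n = -6 (n = -8 + 2 = -6)
B(T, f) = 1 + T**2 (B(T, f) = T*T + 1 = T**2 + 1 = 1 + T**2)
B(n, 5)*10330 = (1 + (-6)**2)*10330 = (1 + 36)*10330 = 37*10330 = 382210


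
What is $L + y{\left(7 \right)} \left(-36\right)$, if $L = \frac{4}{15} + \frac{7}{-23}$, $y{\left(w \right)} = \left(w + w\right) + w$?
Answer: $- \frac{260833}{345} \approx -756.04$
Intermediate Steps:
$y{\left(w \right)} = 3 w$ ($y{\left(w \right)} = 2 w + w = 3 w$)
$L = - \frac{13}{345}$ ($L = 4 \cdot \frac{1}{15} + 7 \left(- \frac{1}{23}\right) = \frac{4}{15} - \frac{7}{23} = - \frac{13}{345} \approx -0.037681$)
$L + y{\left(7 \right)} \left(-36\right) = - \frac{13}{345} + 3 \cdot 7 \left(-36\right) = - \frac{13}{345} + 21 \left(-36\right) = - \frac{13}{345} - 756 = - \frac{260833}{345}$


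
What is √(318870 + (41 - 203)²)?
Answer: 3*√38346 ≈ 587.46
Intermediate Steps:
√(318870 + (41 - 203)²) = √(318870 + (-162)²) = √(318870 + 26244) = √345114 = 3*√38346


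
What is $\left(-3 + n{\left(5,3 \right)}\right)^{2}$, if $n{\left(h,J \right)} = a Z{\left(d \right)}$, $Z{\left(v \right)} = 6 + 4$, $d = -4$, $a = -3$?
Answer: $1089$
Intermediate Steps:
$Z{\left(v \right)} = 10$
$n{\left(h,J \right)} = -30$ ($n{\left(h,J \right)} = \left(-3\right) 10 = -30$)
$\left(-3 + n{\left(5,3 \right)}\right)^{2} = \left(-3 - 30\right)^{2} = \left(-33\right)^{2} = 1089$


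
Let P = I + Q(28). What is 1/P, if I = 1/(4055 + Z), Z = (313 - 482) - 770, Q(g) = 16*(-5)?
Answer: -3116/249279 ≈ -0.012500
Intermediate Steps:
Q(g) = -80
Z = -939 (Z = -169 - 770 = -939)
I = 1/3116 (I = 1/(4055 - 939) = 1/3116 ≈ 0.00032092)
P = -249279/3116 (P = 1/3116 - 80 = -249279/3116 ≈ -80.000)
1/P = 1/(-249279/3116) = -3116/249279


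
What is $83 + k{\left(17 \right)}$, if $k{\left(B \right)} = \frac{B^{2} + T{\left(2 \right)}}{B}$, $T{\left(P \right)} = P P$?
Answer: $\frac{1704}{17} \approx 100.24$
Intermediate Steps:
$T{\left(P \right)} = P^{2}$
$k{\left(B \right)} = \frac{4 + B^{2}}{B}$ ($k{\left(B \right)} = \frac{B^{2} + 2^{2}}{B} = \frac{B^{2} + 4}{B} = \frac{4 + B^{2}}{B}$)
$83 + k{\left(17 \right)} = 83 + \left(17 + \frac{4}{17}\right) = 83 + \frac{293}{17} = \frac{1704}{17}$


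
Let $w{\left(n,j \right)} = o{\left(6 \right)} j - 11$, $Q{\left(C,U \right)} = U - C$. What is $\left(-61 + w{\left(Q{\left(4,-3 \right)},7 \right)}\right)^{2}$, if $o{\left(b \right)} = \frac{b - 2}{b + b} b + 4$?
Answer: $900$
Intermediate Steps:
$o{\left(b \right)} = 3 + \frac{b}{2}$ ($o{\left(b \right)} = \frac{-2 + b}{2 b} b + 4 = \left(-1 + \frac{b}{2}\right) + 4 = 3 + \frac{b}{2}$)
$w{\left(n,j \right)} = -11 + 6 j$ ($w{\left(n,j \right)} = \left(3 + \frac{1}{2} \cdot 6\right) j - 11 = \left(3 + 3\right) j - 11 = 6 j - 11 = -11 + 6 j$)
$\left(-61 + w{\left(Q{\left(4,-3 \right)},7 \right)}\right)^{2} = \left(-61 + \left(-11 + 6 \cdot 7\right)\right)^{2} = \left(-61 + \left(-11 + 42\right)\right)^{2} = \left(-61 + 31\right)^{2} = \left(-30\right)^{2} = 900$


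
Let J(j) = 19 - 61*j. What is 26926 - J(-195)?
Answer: 15012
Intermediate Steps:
26926 - J(-195) = 26926 - (19 - 61*(-195)) = 26926 - (19 + 11895) = 26926 - 1*11914 = 26926 - 11914 = 15012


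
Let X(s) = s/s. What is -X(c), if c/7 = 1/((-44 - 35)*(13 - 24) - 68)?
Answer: -1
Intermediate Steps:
c = 7/801 (c = 7/((-44 - 35)*(13 - 24) - 68) = 7/(-79*(-11) - 68) = 7/(869 - 68) = 7/801 ≈ 0.0087391)
X(s) = 1
-X(c) = -1*1 = -1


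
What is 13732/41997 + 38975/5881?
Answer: 1717590967/246984357 ≈ 6.9542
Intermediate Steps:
13732/41997 + 38975/5881 = 1717590967/246984357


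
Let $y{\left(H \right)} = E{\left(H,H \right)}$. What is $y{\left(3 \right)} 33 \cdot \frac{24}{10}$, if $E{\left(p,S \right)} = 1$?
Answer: $\frac{396}{5} \approx 79.2$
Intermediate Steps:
$y{\left(H \right)} = 1$
$y{\left(3 \right)} 33 \cdot \frac{24}{10} = 1 \cdot 33 \cdot \frac{24}{10} = 33 \cdot 24 \cdot \frac{1}{10} = 33 \cdot \frac{12}{5} = \frac{396}{5}$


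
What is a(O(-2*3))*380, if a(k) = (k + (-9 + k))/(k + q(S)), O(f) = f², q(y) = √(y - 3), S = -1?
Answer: 43092/65 - 2394*I/65 ≈ 662.95 - 36.831*I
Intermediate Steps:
q(y) = √(-3 + y)
a(k) = (-9 + 2*k)/(k + 2*I) (a(k) = (k + (-9 + k))/(k + √(-3 - 1)) = (-9 + 2*k)/(k + √(-4)) = (-9 + 2*k)/(k + 2*I))
a(O(-2*3))*380 = ((-9 + 2*(-2*3)²)/((-2*3)² + 2*I))*380 = ((-9 + 2*(-6)²)/((-6)² + 2*I))*380 = ((-9 + 2*36)/(36 + 2*I))*380 = (((36 - 2*I)/1300)*(-9 + 72))*380 = (((36 - 2*I)/1300)*63)*380 = (63*(36 - 2*I)/1300)*380 = 1197*(36 - 2*I)/65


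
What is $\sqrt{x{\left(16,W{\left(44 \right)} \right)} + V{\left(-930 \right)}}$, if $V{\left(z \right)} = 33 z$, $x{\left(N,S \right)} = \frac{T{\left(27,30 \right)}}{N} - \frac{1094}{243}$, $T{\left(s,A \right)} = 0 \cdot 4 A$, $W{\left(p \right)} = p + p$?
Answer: $\frac{2 i \sqrt{5594073}}{27} \approx 175.2 i$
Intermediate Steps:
$W{\left(p \right)} = 2 p$
$T{\left(s,A \right)} = 0$ ($T{\left(s,A \right)} = 0 A = 0$)
$x{\left(N,S \right)} = - \frac{1094}{243}$ ($x{\left(N,S \right)} = \frac{0}{N} - \frac{1094}{243} = 0 - \frac{1094}{243} = - \frac{1094}{243}$)
$\sqrt{x{\left(16,W{\left(44 \right)} \right)} + V{\left(-930 \right)}} = \sqrt{- \frac{1094}{243} + 33 \left(-930\right)} = \sqrt{- \frac{1094}{243} - 30690} = \sqrt{- \frac{7458764}{243}} = \frac{2 i \sqrt{5594073}}{27}$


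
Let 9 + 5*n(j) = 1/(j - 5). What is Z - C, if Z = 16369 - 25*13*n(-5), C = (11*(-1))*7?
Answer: 34075/2 ≈ 17038.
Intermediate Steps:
C = -77 (C = -11*7 = -77)
n(j) = -9/5 + 1/(5*(-5 + j)) (n(j) = -9/5 + 1/(5*(j - 5)) = -9/5 + 1/(5*(-5 + j)))
Z = 33921/2 (Z = 16369 - 25*13*(46 - 9*(-5))/(5*(-5 - 5)) = 16369 - 325*(1/5)*(46 + 45)/(-10) = 16369 - 325*(1/5)*(-1/10)*91 = 16369 - 325*(-91)/50 = 16369 - 1*(-1183/2) = 16369 + 1183/2 = 33921/2 ≈ 16961.)
Z - C = 33921/2 - 1*(-77) = 33921/2 + 77 = 34075/2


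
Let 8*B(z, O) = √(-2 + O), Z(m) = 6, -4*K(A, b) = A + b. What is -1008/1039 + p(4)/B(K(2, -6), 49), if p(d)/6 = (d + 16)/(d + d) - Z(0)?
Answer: -1008/1039 - 168*√47/47 ≈ -25.475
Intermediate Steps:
K(A, b) = -A/4 - b/4 (K(A, b) = -(A + b)/4 = -A/4 - b/4)
B(z, O) = √(-2 + O)/8
p(d) = -36 + 3*(16 + d)/d (p(d) = 6*((d + 16)/(d + d) - 1*6) = 6*((16 + d)/((2*d)) - 6) = 6*((16 + d)*(1/(2*d)) - 6) = 6*((16 + d)/(2*d) - 6) = 6*(-6 + (16 + d)/(2*d)) = -36 + 3*(16 + d)/d)
-1008/1039 + p(4)/B(K(2, -6), 49) = -1008/1039 + (-33 + 48/4)/((√(-2 + 49)/8)) = -1008*1/1039 + (-33 + 48*(¼))/((√47/8)) = -1008/1039 + (-33 + 12)*(8*√47/47) = -1008/1039 - 168*√47/47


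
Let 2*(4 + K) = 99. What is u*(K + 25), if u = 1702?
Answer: 119991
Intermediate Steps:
K = 91/2 (K = -4 + (½)*99 = -4 + 99/2 = 91/2 ≈ 45.500)
u*(K + 25) = 1702*(91/2 + 25) = 1702*(141/2) = 119991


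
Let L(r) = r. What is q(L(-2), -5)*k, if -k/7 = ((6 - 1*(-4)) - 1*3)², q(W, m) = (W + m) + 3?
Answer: 1372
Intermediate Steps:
q(W, m) = 3 + W + m
k = -343 (k = -7*((6 - 1*(-4)) - 1*3)² = -7*((6 + 4) - 3)² = -7*(10 - 3)² = -7*7² = -7*49 = -343)
q(L(-2), -5)*k = (3 - 2 - 5)*(-343) = -4*(-343) = 1372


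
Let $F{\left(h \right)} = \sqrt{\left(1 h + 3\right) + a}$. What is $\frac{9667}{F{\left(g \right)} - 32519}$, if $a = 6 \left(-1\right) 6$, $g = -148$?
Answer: $- \frac{314361173}{1057485542} - \frac{9667 i \sqrt{181}}{1057485542} \approx -0.29727 - 0.00012299 i$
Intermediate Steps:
$a = -36$ ($a = \left(-6\right) 6 = -36$)
$F{\left(h \right)} = \sqrt{-33 + h}$ ($F{\left(h \right)} = \sqrt{\left(1 h + 3\right) - 36} = \sqrt{\left(h + 3\right) - 36} = \sqrt{\left(3 + h\right) - 36} = \sqrt{-33 + h}$)
$\frac{9667}{F{\left(g \right)} - 32519} = \frac{9667}{\sqrt{-33 - 148} - 32519} = \frac{9667}{\sqrt{-181} - 32519} = \frac{9667}{i \sqrt{181} - 32519} = \frac{9667}{-32519 + i \sqrt{181}}$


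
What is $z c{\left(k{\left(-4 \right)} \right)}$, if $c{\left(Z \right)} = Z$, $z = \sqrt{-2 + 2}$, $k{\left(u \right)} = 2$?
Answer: $0$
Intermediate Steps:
$z = 0$ ($z = \sqrt{0} = 0$)
$z c{\left(k{\left(-4 \right)} \right)} = 0 \cdot 2 = 0$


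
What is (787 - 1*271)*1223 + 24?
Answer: 631092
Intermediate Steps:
(787 - 1*271)*1223 + 24 = (787 - 271)*1223 + 24 = 516*1223 + 24 = 631068 + 24 = 631092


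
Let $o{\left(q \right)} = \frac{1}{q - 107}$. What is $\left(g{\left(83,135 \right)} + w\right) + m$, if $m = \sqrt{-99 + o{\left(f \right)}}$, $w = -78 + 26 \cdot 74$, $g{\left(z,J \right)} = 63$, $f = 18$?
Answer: $1909 + \frac{2 i \sqrt{196067}}{89} \approx 1909.0 + 9.9504 i$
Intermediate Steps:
$w = 1846$ ($w = -78 + 1924 = 1846$)
$o{\left(q \right)} = \frac{1}{-107 + q}$
$m = \frac{2 i \sqrt{196067}}{89}$ ($m = \sqrt{-99 + \frac{1}{-107 + 18}} = \sqrt{-99 + \frac{1}{-89}} = \sqrt{-99 - \frac{1}{89}} = \sqrt{- \frac{8812}{89}} = \frac{2 i \sqrt{196067}}{89} \approx 9.9504 i$)
$\left(g{\left(83,135 \right)} + w\right) + m = \left(63 + 1846\right) + \frac{2 i \sqrt{196067}}{89} = 1909 + \frac{2 i \sqrt{196067}}{89}$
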